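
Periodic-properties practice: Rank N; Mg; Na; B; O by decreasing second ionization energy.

Na > O > N > B > Mg

Consider each +1 ion: N⁺ still has 4 valence electrons; Mg⁺ still has 1 valence electron; Na⁺ is the bare [Ne] core; B⁺ still has 2 valence electrons; O⁺ still has 5 valence electrons.
Core electrons are held far more tightly than valence electrons, so Na tops the IE_2 order.
Valence configurations: N⁺ [He]2s²2p², Mg⁺ [Ne]3s¹, B⁺ [He]2s², O⁺ [He]2s²2p³.
Tabulated IE_2 (kJ/mol): N 2856, Mg 1451, Na 4562, B 2427, O 3388.
Putting it together, IE_2: Mg < B < N < O < Na.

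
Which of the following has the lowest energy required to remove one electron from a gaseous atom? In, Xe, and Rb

Rb

Removing the outermost electron gets harder across a period and easier down a group.
All lie in period 5, so first ionization energy increases left to right.
The lowest energy required to remove one electron from a gaseous atom among these belongs to Rb.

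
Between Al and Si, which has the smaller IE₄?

IE_4 is the cost of taking one more electron from the +3 cation: Al³⁺ is the bare [Ne] core; Si³⁺ still has 1 valence electron.
Core electrons are held far more tightly than valence electrons, so Al tops the IE_4 order.
Tabulated IE_4 (kJ/mol): Al 11577, Si 4356.
So the fourth ionization energies run Si < Al.

Si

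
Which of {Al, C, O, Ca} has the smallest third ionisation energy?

Al

The third ionization energy removes an electron from the +2 ion. For each element: Al²⁺ still has 1 valence electron; C²⁺ still has 2 valence electrons; O²⁺ still has 4 valence electrons; Ca²⁺ is the bare [Ar] core.
Usually core removal costs more than valence removal, but here the competition is close: a tightly held n=2 valence electron can cost more to remove than an n=3 core electron, so the actual values have to decide it.
Valence configurations: Al²⁺ [Ne]3s¹, C²⁺ [He]2s², O²⁺ [He]2s²2p².
Approximate IE_3 values (kJ/mol): Al 2745, C 4620, O 5300, Ca 4912.
Overall IE_3 order: Al < C < Ca < O.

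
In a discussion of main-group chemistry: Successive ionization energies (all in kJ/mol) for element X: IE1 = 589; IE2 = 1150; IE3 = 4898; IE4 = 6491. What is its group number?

Look for the largest jump between consecutive ionization energies: IE3/IE2 ≈ 4.3, far larger than any earlier ratio.
That jump marks the point where a core electron is being removed. So the atom has 2 valence electrons.
A main-group element with 2 valence electrons is in group 2.

Group 2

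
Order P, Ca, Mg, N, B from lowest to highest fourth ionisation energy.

P, Ca, N, Mg, B

After 3 electrons have been removed, what remains? P³⁺ still has 2 valence electrons; Ca³⁺ is already 1 electron into the core; Mg³⁺ is already 1 electron into the core; N³⁺ still has 2 valence electrons; B³⁺ is the bare [He] core.
Usually core removal costs more than valence removal, but here the competition is close: a tightly held n=2 valence electron can cost more to remove than an n=3 core electron, so the actual values have to decide it.
Valence configurations: P³⁺ [Ne]3s², N³⁺ [He]2s².
Tabulated IE_4 (kJ/mol): P 4964, Ca 6491, Mg 10543, N 7475, B 25026.
Hence IE_4: P < Ca < N < Mg < B.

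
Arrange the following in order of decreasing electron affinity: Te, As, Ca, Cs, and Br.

Br > Te > As > Cs > Ca

Ca is in period 4, group 2; As is in period 4, group 15; Br is in period 4, group 17; Te is in period 5, group 16; Cs is in period 6, group 1.
Atoms with high Z_eff and room in the valence shell (especially the halogens) have the most exothermic electron affinities.
Here both period and group differ, so the two effects have to be weighed against each other.
Cs > Ca: this pair runs against the simple trend — see the exception note.
As > Cs: both effects reinforce here, so As is clearly the higher of the two.
Te > As: period and group pull opposite ways; the across-period shift dominates (190 vs 78 kJ/mol).
Br > Te: both effects reinforce here, so Br is clearly the higher of the two.
Note the exception: Cs has a higher electron affinity than Ca, contrary to the simple trend — adding an electron to Ca (ns²) has to open a new, higher-energy np subshell, which is unfavourable.
Tabulated electron affinity (kJ/mol): Ca 2, As 78, Br 325, Te 190, Cs 46.
So from highest to lowest: Br > Te > As > Cs > Ca.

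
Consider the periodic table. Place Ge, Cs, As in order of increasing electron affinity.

Cs < As < Ge

Ge is in period 4, group 14; As is in period 4, group 15; Cs is in period 6, group 1.
Electron affinity generally becomes more exothermic across a period toward the halogens and less exothermic down a group.
These span different periods and groups, so the two trends combine.
As > Cs: both effects reinforce here, so As is clearly the higher of the two.
Ge > As: this pair runs against the simple trend — see the exception note.
Note the exception: Ge has a higher electron affinity than As, contrary to the simple trend — adding an electron to As's half-filled 4p³ is unfavourable, so Ge (4p²) has the more exothermic EA.
Approximate values (kJ/mol): Ge 119, As 78, Cs 46.
So from lowest to highest: Cs < As < Ge.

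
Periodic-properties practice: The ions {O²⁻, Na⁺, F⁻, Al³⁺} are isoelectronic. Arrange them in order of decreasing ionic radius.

All of these have 10 electrons, so size is governed by nuclear charge alone: the more protons, the stronger the pull on the same electron cloud, and the smaller the ion.
Nuclear charges: Al³⁺ (Z=13), Na⁺ (Z=11), F⁻ (Z=9), O²⁻ (Z=8).
Largest to smallest: O²⁻ > F⁻ > Na⁺ > Al³⁺.

O²⁻ > F⁻ > Na⁺ > Al³⁺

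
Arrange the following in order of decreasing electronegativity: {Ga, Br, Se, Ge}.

Br, Se, Ge, Ga

Ga is in period 4, group 13; Ge is in period 4, group 14; Se is in period 4, group 16; Br is in period 4, group 17.
EN rises left→right (higher Z_eff, smaller atoms) and falls top→bottom (larger, more shielded atoms).
All lie in period 4, so electronegativity increases left to right.
So from highest to lowest: Br > Se > Ge > Ga.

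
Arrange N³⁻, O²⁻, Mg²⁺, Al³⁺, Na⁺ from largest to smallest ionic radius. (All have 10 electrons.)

N³⁻, O²⁻, Na⁺, Mg²⁺, Al³⁺

All of these have 10 electrons, so size is governed by nuclear charge alone: the more protons, the stronger the pull on the same electron cloud, and the smaller the ion.
Nuclear charges: Al³⁺ (Z=13), Mg²⁺ (Z=12), Na⁺ (Z=11), O²⁻ (Z=8), N³⁻ (Z=7).
Largest to smallest: N³⁻ > O²⁻ > Na⁺ > Mg²⁺ > Al³⁺.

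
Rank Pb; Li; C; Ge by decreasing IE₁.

First ionization energy rises across a period (greater Z_eff holds electrons more tightly) and falls down a group (valence electrons are farther from the nucleus).
Here both period and group differ, so the two effects have to be weighed against each other.
Pb > Li: period and group pull opposite ways; the across-period shift dominates (716 vs 520 kJ/mol).
Ge > Pb: they share group 14; the group trend gives Ge the larger value.
C > Ge: C sits above Ge in group 14, so the down-group effect alone puts C higher.
Tabulated first ionization energy (kJ/mol): Li 520, C 1086, Ge 762, Pb 716.
So from highest to lowest: C > Ge > Pb > Li.

C > Ge > Pb > Li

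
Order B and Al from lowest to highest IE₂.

Al < B

The second ionization energy removes an electron from the +1 ion. For each element: B⁺ still has 2 valence electrons; Al⁺ still has 2 valence electrons.
All are still removing valence electrons, so compare the +1 ions as you would atoms: IE_2 generally rises across a period (higher Z_eff) and falls down a group (larger shell), subject to the usual subshell exceptions.
Valence configurations: B⁺ [He]2s², Al⁺ [Ne]3s².
The numbers (kJ/mol): B 2427, Al 1817.
So the second ionization energies run Al < B.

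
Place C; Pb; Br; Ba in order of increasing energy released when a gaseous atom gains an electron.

C is in period 2, group 14; Br is in period 4, group 17; Ba is in period 6, group 2; Pb is in period 6, group 14.
Atoms with high Z_eff and room in the valence shell (especially the halogens) have the most exothermic electron affinities.
Neither a single period nor a single group — weigh both effects.
Pb > Ba: both are in period 6; the period trend gives Pb the larger value.
C > Pb: C sits above Pb in group 14, so the down-group effect alone puts C higher.
Br > C: the two effects oppose for this pair; the across-period effect wins (325 vs 122 kJ/mol).
Approximate values (kJ/mol): C 122, Br 325, Ba 14, Pb 35.
So from lowest to highest: Ba < Pb < C < Br.

Ba < Pb < C < Br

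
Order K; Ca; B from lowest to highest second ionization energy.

IE_2 is the cost of taking one more electron from the +1 cation: K⁺ is the bare [Ar] core; Ca⁺ still has 1 valence electron; B⁺ still has 2 valence electrons.
Core electrons are held far more tightly than valence electrons, so K tops the IE_2 order.
Valence configurations: Ca⁺ [Ar]4s¹, B⁺ [He]2s².
Tabulated IE_2 (kJ/mol): K 3052, Ca 1145, B 2427.
Overall IE_2 order: Ca < B < K.

Ca, B, K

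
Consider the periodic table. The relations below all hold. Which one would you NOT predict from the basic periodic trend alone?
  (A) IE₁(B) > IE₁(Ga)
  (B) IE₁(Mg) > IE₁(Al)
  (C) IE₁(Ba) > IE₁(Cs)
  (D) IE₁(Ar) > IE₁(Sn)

(B)

The general trend: first ionization energy increases across a period and decreases down a group.
(A) B (period 2, group 13) vs Ga (period 4, group 13): the stated order agrees with the simple trend.
(B) Mg (period 3, group 2) vs Al (period 3, group 13): the stated order contradicts the simple trend.
(C) Ba (period 6, group 2) vs Cs (period 6, group 1): the stated order agrees with the simple trend.
(D) Ar (period 3, group 18) vs Sn (period 5, group 14): the stated order agrees with the simple trend.
The exception is (B): Al's single 3p electron is easier to remove than one from Mg's filled 3s².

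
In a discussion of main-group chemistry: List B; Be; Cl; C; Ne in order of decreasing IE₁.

Ne, Cl, C, Be, B

Be is in period 2, group 2; B is in period 2, group 13; C is in period 2, group 14; Ne is in period 2, group 18; Cl is in period 3, group 17.
First ionization energy rises across a period (greater Z_eff holds electrons more tightly) and falls down a group (valence electrons are farther from the nucleus).
These span different periods and groups, so the two trends combine.
Be > B: this pair runs against the simple trend — see the exception note.
C > Be: C lies to the right of Be in period 2, so the across-period effect alone puts C higher.
Cl > C: period and group pull opposite ways; the across-period shift dominates (1251 vs 1086 kJ/mol).
Ne > Cl: both effects reinforce here, so Ne is clearly the higher of the two.
Note the exception: Be has a higher first ionization energy than B, contrary to the simple trend — removing B's lone 2p electron is easier than breaking Be's filled 2s².
Approximate values (kJ/mol): Be 900, B 801, C 1086, Ne 2081, Cl 1251.
So from highest to lowest: Ne > Cl > C > Be > B.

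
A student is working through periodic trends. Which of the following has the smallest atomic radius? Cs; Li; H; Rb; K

H is in period 1, group 1; Li is in period 2, group 1; K is in period 4, group 1; Rb is in period 5, group 1; Cs is in period 6, group 1.
Moving right in a period, electrons are added to the same shell under a stronger nuclear pull, so atoms get smaller; moving down, a new shell is opened and atoms get larger.
All are in group 1, so atomic radius increases down the group.
The smallest atomic radius among these belongs to H.

H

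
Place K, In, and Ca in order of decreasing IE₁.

K is in period 4, group 1; Ca is in period 4, group 2; In is in period 5, group 13.
IE₁ increases left→right with effective nuclear charge and decreases top→bottom as the valence shell moves farther out.
Here both period and group differ, so the two effects have to be weighed against each other.
In > K: period and group pull opposite ways; the across-period shift dominates (558 vs 419 kJ/mol).
Ca > In: the two effects oppose for this pair; the down-group effect wins (590 vs 558 kJ/mol).
Tabulated first ionization energy (kJ/mol): K 419, Ca 590, In 558.
So from highest to lowest: Ca > In > K.

Ca > In > K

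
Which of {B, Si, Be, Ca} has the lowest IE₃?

IE_3 is the cost of taking one more electron from the +2 cation: B²⁺ still has 1 valence electron; Si²⁺ still has 2 valence electrons; Be²⁺ is the bare [He] core; Ca²⁺ is the bare [Ar] core.
Core electrons are held far more tightly than valence electrons, so Ca and Be top the IE_3 order.
Valence configurations: B²⁺ [He]2s¹, Si²⁺ [Ne]3s².
Tabulated IE_3 (kJ/mol): B 3660, Si 3232, Be 14849, Ca 4912.
So the third ionization energies run Si < B < Ca < Be.

Si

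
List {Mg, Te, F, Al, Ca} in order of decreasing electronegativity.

F is in period 2, group 17; Mg is in period 3, group 2; Al is in period 3, group 13; Ca is in period 4, group 2; Te is in period 5, group 16.
Electronegativity increases across a period and decreases down a group, tracking effective nuclear charge and atomic size.
Neither a single period nor a single group — weigh both effects.
Mg > Ca: they share group 2; the group trend gives Mg the larger value.
Al > Mg: Al lies to the right of Mg in period 3, so the across-period effect alone puts Al higher.
Te > Al: period and group pull opposite ways; the across-period shift dominates (2.10 vs 1.61).
F > Te: both effects reinforce here, so F is clearly the higher of the two.
Tabulated electronegativity (Pauling): F 3.98, Mg 1.31, Al 1.61, Ca 1.00, Te 2.10.
So from highest to lowest: F > Te > Al > Mg > Ca.

F > Te > Al > Mg > Ca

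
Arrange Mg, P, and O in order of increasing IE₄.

P, O, Mg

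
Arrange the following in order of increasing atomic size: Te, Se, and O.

O, Se, Te

O is in period 2, group 16; Se is in period 4, group 16; Te is in period 5, group 16.
Across a period the added protons contract the valence shell; down a group each new principal shell makes the atom larger.
All are in group 16, so atomic radius increases down the group.
So from smallest to largest: O < Se < Te.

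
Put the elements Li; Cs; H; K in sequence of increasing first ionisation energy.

Cs < K < Li < H

IE₁ increases left→right with effective nuclear charge and decreases top→bottom as the valence shell moves farther out.
All are in group 1, so first ionization energy increases up the group.
So from lowest to highest: Cs < K < Li < H.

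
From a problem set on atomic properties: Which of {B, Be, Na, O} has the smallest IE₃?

B

The third ionization energy removes an electron from the +2 ion. For each element: B²⁺ still has 1 valence electron; Be²⁺ is the bare [He] core; Na²⁺ is already 1 electron into the core; O²⁺ still has 4 valence electrons.
Core electrons are held far more tightly than valence electrons, so Na and Be top the IE_3 order.
Valence configurations: B²⁺ [He]2s¹, O²⁺ [He]2s²2p².
The numbers (kJ/mol): B 3660, Be 14849, Na 6910, O 5300.
Overall IE_3 order: B < O < Na < Be.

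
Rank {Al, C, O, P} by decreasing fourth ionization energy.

After 3 electrons have been removed, what remains? Al³⁺ is the bare [Ne] core; C³⁺ still has 1 valence electron; O³⁺ still has 3 valence electrons; P³⁺ still has 2 valence electrons.
Core electrons are held far more tightly than valence electrons, so Al tops the IE_4 order.
Valence configurations: C³⁺ [He]2s¹, O³⁺ [He]2s²2p¹, P³⁺ [Ne]3s².
Tabulated IE_4 (kJ/mol): Al 11577, C 6223, O 7469, P 4964.
So the fourth ionization energies run P < C < O < Al.

Al > O > C > P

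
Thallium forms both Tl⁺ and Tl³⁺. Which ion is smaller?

Tl³⁺

Both ions have Z = 81 protons, but Tl³⁺ has lost more electrons, so its remaining electrons feel a larger effective nuclear charge per electron and are pulled in more tightly.
Higher positive charge → smaller ion, so Tl⁺ > Tl³⁺.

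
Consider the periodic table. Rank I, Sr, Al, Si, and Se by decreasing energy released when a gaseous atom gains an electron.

Al is in period 3, group 13; Si is in period 3, group 14; Se is in period 4, group 16; Sr is in period 5, group 2; I is in period 5, group 17.
EA tends to increase across a period and decrease down a group, though the pattern is less regular than for IE or radius.
These span different periods and groups, so the two trends combine.
Al > Sr: relative to Sr, both the across-period and down-group shifts push Al's electron affinity up.
Si > Al: both are in period 3; the period trend gives Si the larger value.
Se > Si: period and group pull opposite ways; the across-period shift dominates (195 vs 134 kJ/mol).
I > Se: the two effects oppose for this pair; the across-period effect wins (295 vs 195 kJ/mol).
Tabulated electron affinity (kJ/mol): Al 42, Si 134, Se 195, Sr 5, I 295.
So from highest to lowest: I > Se > Si > Al > Sr.

I > Se > Si > Al > Sr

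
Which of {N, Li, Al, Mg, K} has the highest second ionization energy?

The second ionization energy removes an electron from the +1 ion. For each element: N⁺ still has 4 valence electrons; Li⁺ is the bare [He] core; Al⁺ still has 2 valence electrons; Mg⁺ still has 1 valence electron; K⁺ is the bare [Ar] core.
Pulling an electron out of a noble-gas core costs far more than removing a remaining valence electron, so K and Li sit at the high end of IE_2.
Valence configurations: N⁺ [He]2s²2p², Al⁺ [Ne]3s², Mg⁺ [Ne]3s¹.
Tabulated IE_2 (kJ/mol): N 2856, Li 7298, Al 1817, Mg 1451, K 3052.
Overall IE_2 order: Mg < Al < N < K < Li.

Li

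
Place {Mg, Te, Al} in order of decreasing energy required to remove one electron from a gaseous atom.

Te > Mg > Al

Across a period the outer electron is held more tightly (higher IE₁); down a group it sits in a higher shell, more shielded, and comes off more easily.
Neither a single period nor a single group — weigh both effects.
Mg > Al: this pair runs against the simple trend — see the exception note.
Te > Mg: the two effects oppose for this pair; the across-period effect wins (869 vs 738 kJ/mol).
Note the exception: Mg has a higher first ionization energy than Al, contrary to the simple trend — Al's single 3p electron is easier to remove than one from Mg's filled 3s².
Tabulated first ionization energy (kJ/mol): Mg 738, Al 578, Te 869.
So from highest to lowest: Te > Mg > Al.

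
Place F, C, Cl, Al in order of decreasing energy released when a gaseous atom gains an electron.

C is in period 2, group 14; F is in period 2, group 17; Al is in period 3, group 13; Cl is in period 3, group 17.
EA tends to increase across a period and decrease down a group, though the pattern is less regular than for IE or radius.
Here both period and group differ, so the two effects have to be weighed against each other.
C > Al: both effects reinforce here, so C is clearly the higher of the two.
F > C: F lies to the right of C in period 2, so the across-period effect alone puts F higher.
Cl > F: this pair runs against the simple trend — see the exception note.
Note the exception: Cl has a higher electron affinity than F, contrary to the simple trend — F's small 2p subshell makes the incoming electron feel strong e⁻–e⁻ repulsion, so Cl actually releases more energy on gaining an electron.
For reference (kJ/mol): C 122, F 328, Al 42, Cl 349.
So from highest to lowest: Cl > F > C > Al.

Cl, F, C, Al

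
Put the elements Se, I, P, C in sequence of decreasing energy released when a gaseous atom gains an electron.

I > Se > C > P

Atoms with high Z_eff and room in the valence shell (especially the halogens) have the most exothermic electron affinities.
A diagonal step moves right (one effect) and down (the opposite effect) at once.
C > P: period and group pull opposite ways; the down-group shift dominates (122 vs 72 kJ/mol).
Se > C: the two effects oppose for this pair; the across-period effect wins (195 vs 122 kJ/mol).
I > Se: the two effects oppose for this pair; the across-period effect wins (295 vs 195 kJ/mol).
Tabulated electron affinity (kJ/mol): C 122, P 72, Se 195, I 295.
So from highest to lowest: I > Se > C > P.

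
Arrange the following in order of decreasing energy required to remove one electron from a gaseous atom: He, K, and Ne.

He > Ne > K

He is in period 1, group 18; Ne is in period 2, group 18; K is in period 4, group 1.
IE₁ increases left→right with effective nuclear charge and decreases top→bottom as the valence shell moves farther out.
These span different periods and groups, so the two trends combine.
Ne > K: relative to K, both the across-period and down-group shifts push Ne's first ionization energy up.
He > Ne: they share group 18; the group trend gives He the larger value.
For reference (kJ/mol): He 2372, Ne 2081, K 419.
So from highest to lowest: He > Ne > K.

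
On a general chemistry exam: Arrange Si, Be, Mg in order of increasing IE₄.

The fourth ionization energy removes an electron from the +3 ion. For each element: Si³⁺ still has 1 valence electron; Be³⁺ is already 1 electron into the core; Mg³⁺ is already 1 electron into the core.
Breaking into a closed-shell core is much more expensive than removing a leftover valence electron — Mg and Be have the largest IE_4 here.
The numbers (kJ/mol): Si 4356, Be 21007, Mg 10543.
So the fourth ionization energies run Si < Mg < Be.

Si < Mg < Be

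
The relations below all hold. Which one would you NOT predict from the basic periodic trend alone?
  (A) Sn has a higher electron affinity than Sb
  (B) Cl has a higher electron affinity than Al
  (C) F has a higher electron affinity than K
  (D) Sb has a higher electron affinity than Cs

(A)

The general trend: electron affinity increases across a period and decreases down a group.
(A) Sn (period 5, group 14) vs Sb (period 5, group 15): the stated order contradicts the simple trend.
(B) Cl (period 3, group 17) vs Al (period 3, group 13): the stated order agrees with the simple trend.
(C) F (period 2, group 17) vs K (period 4, group 1): the stated order agrees with the simple trend.
(D) Sb (period 5, group 15) vs Cs (period 6, group 1): the stated order agrees with the simple trend.
The exception is (A): adding an electron to Sb's half-filled 5p³ is unfavourable, so Sn has the more exothermic EA.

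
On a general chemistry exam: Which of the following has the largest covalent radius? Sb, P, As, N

Sb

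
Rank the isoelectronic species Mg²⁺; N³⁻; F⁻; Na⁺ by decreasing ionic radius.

N³⁻ > F⁻ > Na⁺ > Mg²⁺

All of these have 10 electrons, so size is governed by nuclear charge alone: the more protons, the stronger the pull on the same electron cloud, and the smaller the ion.
Nuclear charges: Mg²⁺ (Z=12), Na⁺ (Z=11), F⁻ (Z=9), N³⁻ (Z=7).
Largest to smallest: N³⁻ > F⁻ > Na⁺ > Mg²⁺.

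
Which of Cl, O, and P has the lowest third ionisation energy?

P

Consider each +2 ion: Cl²⁺ still has 5 valence electrons; O²⁺ still has 4 valence electrons; P²⁺ still has 3 valence electrons.
All are still removing valence electrons, so compare the +2 ions as you would atoms: IE_3 generally rises across a period (higher Z_eff) and falls down a group (larger shell), subject to the usual subshell exceptions.
Valence configurations: Cl²⁺ [Ne]3s²3p³, O²⁺ [He]2s²2p², P²⁺ [Ne]3s²3p¹.
The numbers (kJ/mol): Cl 3822, O 5300, P 2914.
Hence IE_3: P < Cl < O.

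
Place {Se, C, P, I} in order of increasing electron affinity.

Atoms with high Z_eff and room in the valence shell (especially the halogens) have the most exothermic electron affinities.
A diagonal step moves right (one effect) and down (the opposite effect) at once.
C > P: the two effects oppose for this pair; the down-group effect wins (122 vs 72 kJ/mol).
Se > C: period and group pull opposite ways; the across-period shift dominates (195 vs 122 kJ/mol).
I > Se: period and group pull opposite ways; the across-period shift dominates (295 vs 195 kJ/mol).
Approximate values (kJ/mol): C 122, P 72, Se 195, I 295.
So from lowest to highest: P < C < Se < I.

P < C < Se < I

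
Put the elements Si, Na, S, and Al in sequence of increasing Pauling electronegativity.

Na < Al < Si < S

Smaller atoms with higher effective nuclear charge are more electronegative.
All lie in period 3, so electronegativity increases left to right.
So from lowest to highest: Na < Al < Si < S.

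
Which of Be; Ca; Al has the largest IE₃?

Be

The third ionization energy removes an electron from the +2 ion. For each element: Be²⁺ is the bare [He] core; Ca²⁺ is the bare [Ar] core; Al²⁺ still has 1 valence electron.
Pulling an electron out of a noble-gas core costs far more than removing a remaining valence electron, so Ca and Be sit at the high end of IE_3.
Approximate IE_3 values (kJ/mol): Be 14849, Ca 4912, Al 2745.
So the third ionization energies run Al < Ca < Be.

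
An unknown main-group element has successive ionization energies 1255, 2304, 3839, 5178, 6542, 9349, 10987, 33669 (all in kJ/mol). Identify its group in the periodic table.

Group 17

Look for the largest jump between consecutive ionization energies: IE8/IE7 ≈ 3.1, far larger than any earlier ratio.
That jump marks the point where a core electron is being removed. So the atom has 7 valence electrons.
A main-group element with 7 valence electrons is in group 17.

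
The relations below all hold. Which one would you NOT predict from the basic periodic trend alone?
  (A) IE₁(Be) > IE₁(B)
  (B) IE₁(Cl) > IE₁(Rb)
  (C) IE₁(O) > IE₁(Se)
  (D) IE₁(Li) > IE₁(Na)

The general trend: IE₁ increases across a period and decreases down a group.
(A) Be (period 2, group 2) vs B (period 2, group 13): the stated order contradicts the simple trend.
(B) Cl (period 3, group 17) vs Rb (period 5, group 1): the stated order agrees with the simple trend.
(C) O (period 2, group 16) vs Se (period 4, group 16): the stated order agrees with the simple trend.
(D) Li (period 2, group 1) vs Na (period 3, group 1): the stated order agrees with the simple trend.
The exception is (A): removing B's lone 2p electron is easier than breaking Be's filled 2s².

(A)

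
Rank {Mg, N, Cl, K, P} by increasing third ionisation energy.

P < Cl < K < N < Mg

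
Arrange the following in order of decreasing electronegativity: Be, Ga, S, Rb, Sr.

Smaller atoms with higher effective nuclear charge are more electronegative.
These span different periods and groups, so the two trends combine.
Sr > Rb: both are in period 5; the period trend gives Sr the larger value.
Be > Sr: they share group 2; the group trend gives Be the larger value.
Ga > Be: period and group pull opposite ways; the across-period shift dominates (1.81 vs 1.57).
S > Ga: both effects reinforce here, so S is clearly the higher of the two.
For reference (Pauling): Be 1.57, S 2.58, Ga 1.81, Rb 0.82, Sr 0.95.
So from highest to lowest: S > Ga > Be > Sr > Rb.

S, Ga, Be, Sr, Rb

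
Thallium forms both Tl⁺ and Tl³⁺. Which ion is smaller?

Tl³⁺

Both ions have Z = 81 protons, but Tl³⁺ has lost more electrons, so its remaining electrons feel a larger effective nuclear charge per electron and are pulled in more tightly.
Higher positive charge → smaller ion, so Tl⁺ > Tl³⁺.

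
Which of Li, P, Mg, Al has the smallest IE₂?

Mg

After 1 electron has been removed, what remains? Li⁺ is the bare [He] core; P⁺ still has 4 valence electrons; Mg⁺ still has 1 valence electron; Al⁺ still has 2 valence electrons.
Pulling an electron out of a noble-gas core costs far more than removing a remaining valence electron, so Li sits at the high end of IE_2.
Valence configurations: P⁺ [Ne]3s²3p², Mg⁺ [Ne]3s¹, Al⁺ [Ne]3s².
Approximate IE_2 values (kJ/mol): Li 7298, P 1907, Mg 1451, Al 1817.
Putting it together, IE_2: Mg < Al < P < Li.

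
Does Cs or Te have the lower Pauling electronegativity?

EN rises left→right (higher Z_eff, smaller atoms) and falls top→bottom (larger, more shielded atoms).
Neither a single period nor a single group — weigh both effects.
Te > Cs: both effects reinforce here, so Te is clearly the higher of the two.
Tabulated electronegativity (Pauling): Te 2.10, Cs 0.79.
So Cs has the lower Pauling electronegativity (Cs < Te).

Cs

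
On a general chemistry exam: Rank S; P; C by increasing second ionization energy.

P < S < C

After 1 electron has been removed, what remains? S⁺ still has 5 valence electrons; P⁺ still has 4 valence electrons; C⁺ still has 3 valence electrons.
All are still removing valence electrons, so compare the +1 ions as you would atoms: IE_2 generally rises across a period (higher Z_eff) and falls down a group (larger shell), subject to the usual subshell exceptions.
Valence configurations: S⁺ [Ne]3s²3p³, P⁺ [Ne]3s²3p², C⁺ [He]2s²2p¹.
Tabulated IE_2 (kJ/mol): S 2252, P 1907, C 2353.
Putting it together, IE_2: P < S < C.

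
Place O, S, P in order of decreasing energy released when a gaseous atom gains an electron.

S > O > P

EA tends to increase across a period and decrease down a group, though the pattern is less regular than for IE or radius.
Neither a single period nor a single group — weigh both effects.
O > P: relative to P, both the across-period and down-group shifts push O's electron affinity up.
S > O: this pair runs against the simple trend — see the exception note.
Note the exception: S has a higher electron affinity than O, contrary to the simple trend — the compact 2p subshell of O repels the added electron more than S's larger 3p does.
Tabulated electron affinity (kJ/mol): O 141, P 72, S 200.
So from highest to lowest: S > O > P.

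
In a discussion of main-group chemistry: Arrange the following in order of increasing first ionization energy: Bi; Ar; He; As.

Bi < As < Ar < He

Across a period the outer electron is held more tightly (higher IE₁); down a group it sits in a higher shell, more shielded, and comes off more easily.
Here both period and group differ, so the two effects have to be weighed against each other.
As > Bi: they share group 15; the group trend gives As the larger value.
Ar > As: relative to As, both the across-period and down-group shifts push Ar's first ionization energy up.
He > Ar: He sits above Ar in group 18, so the down-group effect alone puts He higher.
For reference (kJ/mol): He 2372, Ar 1521, As 947, Bi 703.
So from lowest to highest: Bi < As < Ar < He.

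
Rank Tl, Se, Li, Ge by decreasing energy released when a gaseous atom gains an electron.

Se > Ge > Li > Tl

Li is in period 2, group 1; Ge is in period 4, group 14; Se is in period 4, group 16; Tl is in period 6, group 13.
Atoms with high Z_eff and room in the valence shell (especially the halogens) have the most exothermic electron affinities.
Here both period and group differ, so the two effects have to be weighed against each other.
Li > Tl: period and group pull opposite ways; the down-group shift dominates (60 vs 19 kJ/mol).
Ge > Li: period and group pull opposite ways; the across-period shift dominates (119 vs 60 kJ/mol).
Se > Ge: Se lies to the right of Ge in period 4, so the across-period effect alone puts Se higher.
Tabulated electron affinity (kJ/mol): Li 60, Ge 119, Se 195, Tl 19.
So from highest to lowest: Se > Ge > Li > Tl.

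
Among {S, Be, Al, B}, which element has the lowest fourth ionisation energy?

IE_4 is the cost of taking one more electron from the +3 cation: S³⁺ still has 3 valence electrons; Be³⁺ is already 1 electron into the core; Al³⁺ is the bare [Ne] core; B³⁺ is the bare [He] core.
Breaking into a closed-shell core is much more expensive than removing a leftover valence electron — Al, Be and B have the largest IE_4 here.
The numbers (kJ/mol): S 4556, Be 21007, Al 11577, B 25026.
Putting it together, IE_4: S < Al < Be < B.

S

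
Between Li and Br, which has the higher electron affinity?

Li is in period 2, group 1; Br is in period 4, group 17.
Atoms with high Z_eff and room in the valence shell (especially the halogens) have the most exothermic electron affinities.
These span different periods and groups, so the two trends combine.
Br > Li: the two effects oppose for this pair; the across-period effect wins (325 vs 60 kJ/mol).
Tabulated electron affinity (kJ/mol): Li 60, Br 325.
So Br has the higher electron affinity (Br > Li).

Br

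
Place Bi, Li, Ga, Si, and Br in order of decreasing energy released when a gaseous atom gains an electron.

Br > Si > Bi > Li > Ga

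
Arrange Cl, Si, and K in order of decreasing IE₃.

K > Cl > Si

The third ionization energy removes an electron from the +2 ion. For each element: Cl²⁺ still has 5 valence electrons; Si²⁺ still has 2 valence electrons; K²⁺ is already 1 electron into the core.
Core electrons are held far more tightly than valence electrons, so K tops the IE_3 order.
Valence configurations: Cl²⁺ [Ne]3s²3p³, Si²⁺ [Ne]3s².
Approximate IE_3 values (kJ/mol): Cl 3822, Si 3232, K 4420.
Overall IE_3 order: Si < Cl < K.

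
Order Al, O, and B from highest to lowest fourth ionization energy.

After 3 electrons have been removed, what remains? Al³⁺ is the bare [Ne] core; O³⁺ still has 3 valence electrons; B³⁺ is the bare [He] core.
Pulling an electron out of a noble-gas core costs far more than removing a remaining valence electron, so Al and B sit at the high end of IE_4.
Tabulated IE_4 (kJ/mol): Al 11577, O 7469, B 25026.
So the fourth ionization energies run O < Al < B.

B, Al, O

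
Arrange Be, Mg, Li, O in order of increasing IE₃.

O, Mg, Li, Be

IE_3 is the cost of taking one more electron from the +2 cation: Be²⁺ is the bare [He] core; Mg²⁺ is the bare [Ne] core; Li²⁺ is already 1 electron into the core; O²⁺ still has 4 valence electrons.
Core electrons are held far more tightly than valence electrons, so Mg, Li and Be top the IE_3 order.
The numbers (kJ/mol): Be 14849, Mg 7733, Li 11815, O 5300.
Putting it together, IE_3: O < Mg < Li < Be.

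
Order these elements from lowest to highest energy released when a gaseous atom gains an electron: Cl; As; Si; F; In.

F is in period 2, group 17; Si is in period 3, group 14; Cl is in period 3, group 17; As is in period 4, group 15; In is in period 5, group 13.
EA tends to increase across a period and decrease down a group, though the pattern is less regular than for IE or radius.
These span different periods and groups, so the two trends combine.
As > In: both effects reinforce here, so As is clearly the higher of the two.
Si > As: period and group pull opposite ways; the down-group shift dominates (134 vs 78 kJ/mol).
F > Si: both effects reinforce here, so F is clearly the higher of the two.
Cl > F: this pair runs against the simple trend — see the exception note.
Note the exception: Cl has a higher electron affinity than F, contrary to the simple trend — F's small 2p subshell makes the incoming electron feel strong e⁻–e⁻ repulsion, so Cl actually releases more energy on gaining an electron.
For reference (kJ/mol): F 328, Si 134, Cl 349, As 78, In 29.
So from lowest to highest: In < As < Si < F < Cl.

In, As, Si, F, Cl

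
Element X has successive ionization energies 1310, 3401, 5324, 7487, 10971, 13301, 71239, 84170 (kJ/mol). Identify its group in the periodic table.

Look for the largest jump between consecutive ionization energies: IE7/IE6 ≈ 5.4, far larger than any earlier ratio.
That jump marks the point where a core electron is being removed. So the atom has 6 valence electrons.
A main-group element with 6 valence electrons is in group 16.

Group 16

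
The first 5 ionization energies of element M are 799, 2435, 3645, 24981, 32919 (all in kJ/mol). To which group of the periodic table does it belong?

Look for the largest jump between consecutive ionization energies: IE4/IE3 ≈ 6.9, far larger than any earlier ratio.
That jump marks the point where a core electron is being removed. So the atom has 3 valence electrons.
A main-group element with 3 valence electrons is in group 13.

Group 13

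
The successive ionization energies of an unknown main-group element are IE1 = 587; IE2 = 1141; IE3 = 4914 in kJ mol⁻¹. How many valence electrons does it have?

Look for the largest jump between consecutive ionization energies: IE3/IE2 ≈ 4.3, far larger than any earlier ratio.
That jump marks the point where a core electron is being removed. So the atom has 2 valence electrons.

2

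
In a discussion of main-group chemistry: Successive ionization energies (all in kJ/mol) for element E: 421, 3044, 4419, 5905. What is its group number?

Look for the largest jump between consecutive ionization energies: IE2/IE1 ≈ 7.2, far larger than any earlier ratio.
That jump marks the point where a core electron is being removed. So the atom has 1 valence electron.
A main-group element with 1 valence electron is in group 1.

Group 1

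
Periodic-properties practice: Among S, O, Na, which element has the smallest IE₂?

After 1 electron has been removed, what remains? S⁺ still has 5 valence electrons; O⁺ still has 5 valence electrons; Na⁺ is the bare [Ne] core.
Pulling an electron out of a noble-gas core costs far more than removing a remaining valence electron, so Na sits at the high end of IE_2.
Valence configurations: S⁺ [Ne]3s²3p³, O⁺ [He]2s²2p³.
Tabulated IE_2 (kJ/mol): S 2252, O 3388, Na 4562.
Overall IE_2 order: S < O < Na.

S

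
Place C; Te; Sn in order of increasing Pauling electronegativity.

Sn, Te, C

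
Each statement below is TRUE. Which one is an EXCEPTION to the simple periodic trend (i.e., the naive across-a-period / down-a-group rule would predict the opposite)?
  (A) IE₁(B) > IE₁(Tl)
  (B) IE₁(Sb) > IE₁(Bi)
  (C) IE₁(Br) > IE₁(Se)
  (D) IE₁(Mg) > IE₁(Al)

(D)

The general trend: IE₁ increases across a period and decreases down a group.
(A) B (period 2, group 13) vs Tl (period 6, group 13): the stated order agrees with the simple trend.
(B) Sb (period 5, group 15) vs Bi (period 6, group 15): the stated order agrees with the simple trend.
(C) Br (period 4, group 17) vs Se (period 4, group 16): the stated order agrees with the simple trend.
(D) Mg (period 3, group 2) vs Al (period 3, group 13): the stated order contradicts the simple trend.
The exception is (D): Al's single 3p electron is easier to remove than one from Mg's filled 3s².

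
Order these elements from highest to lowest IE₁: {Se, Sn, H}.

H is in period 1, group 1; Se is in period 4, group 16; Sn is in period 5, group 14.
First ionization energy rises across a period (greater Z_eff holds electrons more tightly) and falls down a group (valence electrons are farther from the nucleus).
These span different periods and groups, so the two trends combine.
Se > Sn: both effects reinforce here, so Se is clearly the higher of the two.
H > Se: the two effects oppose for this pair; the down-group effect wins (1312 vs 941 kJ/mol).
Tabulated first ionization energy (kJ/mol): H 1312, Se 941, Sn 709.
So from highest to lowest: H > Se > Sn.

H > Se > Sn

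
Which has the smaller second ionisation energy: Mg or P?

After 1 electron has been removed, what remains? Mg⁺ still has 1 valence electron; P⁺ still has 4 valence electrons.
All are still removing valence electrons, so compare the +1 ions as you would atoms: IE_2 generally rises across a period (higher Z_eff) and falls down a group (larger shell), subject to the usual subshell exceptions.
Valence configurations: Mg⁺ [Ne]3s¹, P⁺ [Ne]3s²3p².
The numbers (kJ/mol): Mg 1451, P 1907.
Hence IE_2: Mg < P.

Mg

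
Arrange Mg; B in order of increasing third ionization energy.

B < Mg

Consider each +2 ion: Mg²⁺ is the bare [Ne] core; B²⁺ still has 1 valence electron.
Pulling an electron out of a noble-gas core costs far more than removing a remaining valence electron, so Mg sits at the high end of IE_3.
Tabulated IE_3 (kJ/mol): Mg 7733, B 3660.
Hence IE_3: B < Mg.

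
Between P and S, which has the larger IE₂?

Consider each +1 ion: P⁺ still has 4 valence electrons; S⁺ still has 5 valence electrons.
All are still removing valence electrons, so compare the +1 ions as you would atoms: IE_2 generally rises across a period (higher Z_eff) and falls down a group (larger shell), subject to the usual subshell exceptions.
Valence configurations: P⁺ [Ne]3s²3p², S⁺ [Ne]3s²3p³.
Approximate IE_2 values (kJ/mol): P 1907, S 2252.
So the second ionization energies run P < S.

S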